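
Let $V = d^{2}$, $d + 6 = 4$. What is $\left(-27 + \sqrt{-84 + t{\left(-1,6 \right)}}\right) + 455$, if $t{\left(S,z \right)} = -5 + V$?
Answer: $428 + i \sqrt{85} \approx 428.0 + 9.2195 i$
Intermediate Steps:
$d = -2$ ($d = -6 + 4 = -2$)
$V = 4$ ($V = \left(-2\right)^{2} = 4$)
$t{\left(S,z \right)} = -1$ ($t{\left(S,z \right)} = -5 + 4 = -1$)
$\left(-27 + \sqrt{-84 + t{\left(-1,6 \right)}}\right) + 455 = \left(-27 + \sqrt{-84 - 1}\right) + 455 = \left(-27 + \sqrt{-85}\right) + 455 = \left(-27 + i \sqrt{85}\right) + 455 = 428 + i \sqrt{85}$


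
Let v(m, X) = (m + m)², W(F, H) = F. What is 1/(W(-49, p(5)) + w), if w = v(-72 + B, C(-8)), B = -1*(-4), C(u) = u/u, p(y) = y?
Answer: 1/18447 ≈ 5.4209e-5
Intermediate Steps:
C(u) = 1
B = 4
v(m, X) = 4*m² (v(m, X) = (2*m)² = 4*m²)
w = 18496 (w = 4*(-72 + 4)² = 4*(-68)² = 4*4624 = 18496)
1/(W(-49, p(5)) + w) = 1/(-49 + 18496) = 1/18447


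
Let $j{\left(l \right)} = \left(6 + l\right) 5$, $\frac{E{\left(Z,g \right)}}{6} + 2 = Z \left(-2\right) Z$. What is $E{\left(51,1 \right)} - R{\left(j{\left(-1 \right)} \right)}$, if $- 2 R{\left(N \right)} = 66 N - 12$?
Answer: $-30405$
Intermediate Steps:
$E{\left(Z,g \right)} = -12 - 12 Z^{2}$ ($E{\left(Z,g \right)} = -12 + 6 Z \left(-2\right) Z = -12 + 6 - 2 Z Z = -12 + 6 \left(- 2 Z^{2}\right) = -12 - 12 Z^{2}$)
$j{\left(l \right)} = 30 + 5 l$
$R{\left(N \right)} = 6 - 33 N$ ($R{\left(N \right)} = - \frac{66 N - 12}{2} = - \frac{-12 + 66 N}{2} = 6 - 33 N$)
$E{\left(51,1 \right)} - R{\left(j{\left(-1 \right)} \right)} = \left(-12 - 12 \cdot 51^{2}\right) - \left(6 - 33 \left(30 + 5 \left(-1\right)\right)\right) = \left(-12 - 31212\right) - \left(6 - 33 \left(30 - 5\right)\right) = \left(-12 - 31212\right) - \left(6 - 825\right) = -31224 - \left(6 - 825\right) = -31224 - -819 = -31224 + 819 = -30405$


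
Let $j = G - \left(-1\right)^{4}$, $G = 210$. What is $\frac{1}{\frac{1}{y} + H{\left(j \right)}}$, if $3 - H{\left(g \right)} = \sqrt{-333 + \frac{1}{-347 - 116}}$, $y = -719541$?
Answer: $\frac{359569743024213}{40991227564349936} + \frac{517739250681 i \sqrt{17846335}}{40991227564349936} \approx 0.0087719 + 0.053357 i$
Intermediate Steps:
$j = 209$ ($j = 210 - \left(-1\right)^{4} = 210 - 1 = 209$)
$H{\left(g \right)} = 3 - \frac{2 i \sqrt{17846335}}{463}$ ($H{\left(g \right)} = 3 - \sqrt{-333 + \frac{1}{-347 - 116}} = 3 - \sqrt{-333 + \frac{1}{-463}} = 3 - \sqrt{-333 - \frac{1}{463}} = 3 - \sqrt{- \frac{154180}{463}} = 3 - \frac{2 i \sqrt{17846335}}{463}$)
$\frac{1}{\frac{1}{y} + H{\left(j \right)}} = \frac{1}{\frac{1}{-719541} + \left(3 - \frac{2 i \sqrt{17846335}}{463}\right)} = \frac{1}{- \frac{1}{719541} + \left(3 - \frac{2 i \sqrt{17846335}}{463}\right)} = \frac{1}{\frac{2158622}{719541} - \frac{2 i \sqrt{17846335}}{463}}$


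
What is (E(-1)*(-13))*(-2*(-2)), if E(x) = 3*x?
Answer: 156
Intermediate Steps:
(E(-1)*(-13))*(-2*(-2)) = ((3*(-1))*(-13))*(-2*(-2)) = -3*(-13)*4 = 39*4 = 156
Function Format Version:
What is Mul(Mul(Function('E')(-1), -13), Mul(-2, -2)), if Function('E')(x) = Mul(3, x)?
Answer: 156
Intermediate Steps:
Mul(Mul(Function('E')(-1), -13), Mul(-2, -2)) = Mul(Mul(Mul(3, -1), -13), Mul(-2, -2)) = Mul(Mul(-3, -13), 4) = Mul(39, 4) = 156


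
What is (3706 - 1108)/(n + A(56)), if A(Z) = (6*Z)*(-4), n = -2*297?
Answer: -433/323 ≈ -1.3406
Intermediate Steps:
n = -594
A(Z) = -24*Z
(3706 - 1108)/(n + A(56)) = (3706 - 1108)/(-594 - 24*56) = 2598/(-594 - 1344) = 2598/(-1938) = 2598*(-1/1938) = -433/323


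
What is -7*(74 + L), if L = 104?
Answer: -1246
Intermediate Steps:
-7*(74 + L) = -7*(74 + 104) = -7*178 = -1246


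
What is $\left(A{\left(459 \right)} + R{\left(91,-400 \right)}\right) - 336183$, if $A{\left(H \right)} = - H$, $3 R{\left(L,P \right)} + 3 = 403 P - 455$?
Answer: $-390528$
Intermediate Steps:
$R{\left(L,P \right)} = - \frac{458}{3} + \frac{403 P}{3}$ ($R{\left(L,P \right)} = -1 + \frac{403 P - 455}{3} = -1 + \frac{-455 + 403 P}{3} = -1 + \left(- \frac{455}{3} + \frac{403 P}{3}\right) = - \frac{458}{3} + \frac{403 P}{3}$)
$\left(A{\left(459 \right)} + R{\left(91,-400 \right)}\right) - 336183 = \left(\left(-1\right) 459 + \left(- \frac{458}{3} + \frac{403}{3} \left(-400\right)\right)\right) - 336183 = \left(-459 - 53886\right) - 336183 = -54345 - 336183 = -390528$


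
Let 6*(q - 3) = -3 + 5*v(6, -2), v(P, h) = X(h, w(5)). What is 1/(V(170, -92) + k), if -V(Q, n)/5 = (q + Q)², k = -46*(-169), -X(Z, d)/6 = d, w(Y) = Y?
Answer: -4/404029 ≈ -9.9003e-6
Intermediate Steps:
X(Z, d) = -6*d
v(P, h) = -30 (v(P, h) = -6*5 = -30)
k = 7774
q = -45/2 (q = 3 + (-3 + 5*(-30))/6 = 3 + (-3 - 150)/6 = 3 + (⅙)*(-153) = 3 - 51/2 = -45/2 ≈ -22.500)
V(Q, n) = -5*(-45/2 + Q)²
1/(V(170, -92) + k) = 1/(-5*(-45 + 2*170)²/4 + 7774) = 1/(-5*(-45 + 340)²/4 + 7774) = 1/(-5/4*295² + 7774) = 1/(-5/4*87025 + 7774) = 1/(-435125/4 + 7774) = 1/(-404029/4) = -4/404029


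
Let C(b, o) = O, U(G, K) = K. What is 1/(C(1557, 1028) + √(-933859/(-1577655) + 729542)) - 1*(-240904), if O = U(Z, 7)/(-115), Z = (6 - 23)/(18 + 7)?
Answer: 104769370691488584257/434900917757498 + 7935*√201758675749846355/3044306424302486 ≈ 2.4090e+5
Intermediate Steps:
Z = -17/25 ≈ -0.68000
O = -7/115 (O = 7/(-115) = 7*(-1/115) = -7/115 ≈ -0.060870)
C(b, o) = -7/115
1/(C(1557, 1028) + √(-933859/(-1577655) + 729542)) - 1*(-240904) = 1/(-7/115 + √(-933859/(-1577655) + 729542)) - 1*(-240904) = 1/(-7/115 + √(-933859*(-1/1577655) + 729542)) + 240904 = 1/(-7/115 + √(933859/1577655 + 729542)) + 240904 = 1/(-7/115 + √(1150966517869/1577655)) + 240904 = 1/(-7/115 + √201758675749846355/525885) + 240904 = 240904 + 1/(-7/115 + √201758675749846355/525885)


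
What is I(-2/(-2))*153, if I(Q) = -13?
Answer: -1989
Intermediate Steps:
I(-2/(-2))*153 = -13*153 = -1989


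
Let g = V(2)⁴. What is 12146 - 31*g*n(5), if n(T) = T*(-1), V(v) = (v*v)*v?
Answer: 647026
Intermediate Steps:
V(v) = v³ (V(v) = v²*v = v³)
n(T) = -T
g = 4096 (g = (2³)⁴ = 8⁴ = 4096)
12146 - 31*g*n(5) = 12146 - 31*4096*(-1*5) = 12146 - 126976*(-5) = 12146 - 1*(-634880) = 12146 + 634880 = 647026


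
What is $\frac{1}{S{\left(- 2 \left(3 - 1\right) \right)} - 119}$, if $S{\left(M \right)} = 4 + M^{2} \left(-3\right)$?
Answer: $- \frac{1}{163} \approx -0.006135$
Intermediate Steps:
$S{\left(M \right)} = 4 - 3 M^{2}$
$\frac{1}{S{\left(- 2 \left(3 - 1\right) \right)} - 119} = \frac{1}{\left(4 - 3 \left(- 2 \left(3 - 1\right)\right)^{2}\right) - 119} = \frac{1}{\left(4 - 3 \left(\left(-2\right) 2\right)^{2}\right) - 119} = \frac{1}{\left(4 - 3 \left(-4\right)^{2}\right) - 119} = \frac{1}{\left(4 - 48\right) - 119} = \frac{1}{-44 - 119} = \frac{1}{-163} = - \frac{1}{163}$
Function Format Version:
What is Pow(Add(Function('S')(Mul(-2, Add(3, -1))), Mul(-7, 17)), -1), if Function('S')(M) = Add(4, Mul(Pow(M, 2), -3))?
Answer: Rational(-1, 163) ≈ -0.0061350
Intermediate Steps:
Function('S')(M) = Add(4, Mul(-3, Pow(M, 2)))
Pow(Add(Function('S')(Mul(-2, Add(3, -1))), Mul(-7, 17)), -1) = Pow(Add(Add(4, Mul(-3, Pow(Mul(-2, Add(3, -1)), 2))), Mul(-7, 17)), -1) = Pow(Add(Add(4, Mul(-3, Pow(Mul(-2, 2), 2))), -119), -1) = Pow(Add(Add(4, Mul(-3, Pow(-4, 2))), -119), -1) = Pow(Add(Add(4, Mul(-3, 16)), -119), -1) = Pow(Add(Add(4, -48), -119), -1) = Pow(Add(-44, -119), -1) = Pow(-163, -1) = Rational(-1, 163)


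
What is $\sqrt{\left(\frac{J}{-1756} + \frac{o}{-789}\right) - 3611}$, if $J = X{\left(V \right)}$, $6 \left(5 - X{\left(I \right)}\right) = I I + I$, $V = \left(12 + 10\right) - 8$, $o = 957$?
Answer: $\frac{i \sqrt{192606889354174}}{230914} \approx 60.102 i$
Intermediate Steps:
$V = 14$ ($V = 22 - 8 = 14$)
$X{\left(I \right)} = 5 - \frac{I}{6} - \frac{I^{2}}{6}$ ($X{\left(I \right)} = 5 - \frac{I I + I}{6} = 5 - \frac{I^{2} + I}{6} = 5 - \frac{I + I^{2}}{6} = 5 - \left(\frac{I}{6} + \frac{I^{2}}{6}\right) = 5 - \frac{I}{6} - \frac{I^{2}}{6}$)
$J = -30$ ($J = 5 - \frac{7}{3} - \frac{14^{2}}{6} = 5 - \frac{7}{3} - \frac{98}{3} = -30$)
$\sqrt{\left(\frac{J}{-1756} + \frac{o}{-789}\right) - 3611} = \sqrt{\left(- \frac{30}{-1756} + \frac{957}{-789}\right) - 3611} = \sqrt{\left(\left(-30\right) \left(- \frac{1}{1756}\right) + 957 \left(- \frac{1}{789}\right)\right) - 3611} = \sqrt{\left(\frac{15}{878} - \frac{319}{263}\right) - 3611} = \sqrt{- \frac{276137}{230914} - 3611} = \sqrt{- \frac{834106591}{230914}} = \frac{i \sqrt{192606889354174}}{230914}$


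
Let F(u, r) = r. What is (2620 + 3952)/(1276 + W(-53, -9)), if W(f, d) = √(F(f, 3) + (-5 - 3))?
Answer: 8385872/1628181 - 6572*I*√5/1628181 ≈ 5.1505 - 0.0090257*I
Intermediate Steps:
W(f, d) = I*√5 (W(f, d) = √(3 + (-5 - 3)) = √(3 - 8) = √(-5) = I*√5)
(2620 + 3952)/(1276 + W(-53, -9)) = (2620 + 3952)/(1276 + I*√5) = 6572/(1276 + I*√5)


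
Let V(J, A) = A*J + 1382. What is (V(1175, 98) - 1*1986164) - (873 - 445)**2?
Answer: -2052816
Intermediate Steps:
V(J, A) = 1382 + A*J
(V(1175, 98) - 1*1986164) - (873 - 445)**2 = ((1382 + 98*1175) - 1*1986164) - (873 - 445)**2 = ((1382 + 115150) - 1986164) - 1*428**2 = (116532 - 1986164) - 1*183184 = -1869632 - 183184 = -2052816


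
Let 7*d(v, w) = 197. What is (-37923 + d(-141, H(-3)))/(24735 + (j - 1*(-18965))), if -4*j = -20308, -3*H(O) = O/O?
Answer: -265264/341439 ≈ -0.77690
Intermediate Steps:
H(O) = -⅓ (H(O) = -O/(3*O) = -⅓*1 = -⅓)
d(v, w) = 197/7 (d(v, w) = (⅐)*197 = 197/7)
j = 5077 (j = -¼*(-20308) = 5077)
(-37923 + d(-141, H(-3)))/(24735 + (j - 1*(-18965))) = (-37923 + 197/7)/(24735 + (5077 - 1*(-18965))) = -265264/(7*(24735 + (5077 + 18965))) = -265264/(7*(24735 + 24042)) = -265264/7/48777 = -265264/7*1/48777 = -265264/341439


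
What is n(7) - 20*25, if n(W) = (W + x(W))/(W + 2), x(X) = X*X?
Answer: -4444/9 ≈ -493.78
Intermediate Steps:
x(X) = X**2
n(W) = (W + W**2)/(2 + W) (n(W) = (W + W**2)/(W + 2) = (W + W**2)/(2 + W))
n(7) - 20*25 = 7*(1 + 7)/(2 + 7) - 20*25 = 7*8/9 - 500 = 7*(1/9)*8 - 500 = 56/9 - 500 = -4444/9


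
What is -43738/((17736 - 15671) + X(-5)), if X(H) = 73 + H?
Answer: -43738/2133 ≈ -20.505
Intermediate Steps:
-43738/((17736 - 15671) + X(-5)) = -43738/((17736 - 15671) + (73 - 5)) = -43738/(2065 + 68) = -43738/2133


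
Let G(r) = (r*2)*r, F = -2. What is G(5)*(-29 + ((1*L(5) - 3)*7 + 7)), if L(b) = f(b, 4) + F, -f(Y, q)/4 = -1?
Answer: -1450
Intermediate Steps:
f(Y, q) = 4 (f(Y, q) = -4*(-1) = 4)
L(b) = 2 (L(b) = 4 - 2 = 2)
G(r) = 2*r² (G(r) = (2*r)*r = 2*r²)
G(5)*(-29 + ((1*L(5) - 3)*7 + 7)) = (2*5²)*(-29 + ((1*2 - 3)*7 + 7)) = (2*25)*(-29 + ((2 - 3)*7 + 7)) = 50*(-29 + (-1*7 + 7)) = 50*(-29 + (-7 + 7)) = 50*(-29 + 0) = 50*(-29) = -1450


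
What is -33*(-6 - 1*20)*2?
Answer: 1716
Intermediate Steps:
-33*(-6 - 1*20)*2 = -33*(-6 - 20)*2 = -33*(-26)*2 = 858*2 = 1716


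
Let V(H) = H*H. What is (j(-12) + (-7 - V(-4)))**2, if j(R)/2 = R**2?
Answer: 70225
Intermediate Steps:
V(H) = H**2
j(R) = 2*R**2
(j(-12) + (-7 - V(-4)))**2 = (2*(-12)**2 + (-7 - 1*(-4)**2))**2 = (2*144 + (-7 - 1*16))**2 = (288 + (-7 - 16))**2 = (288 - 23)**2 = 265**2 = 70225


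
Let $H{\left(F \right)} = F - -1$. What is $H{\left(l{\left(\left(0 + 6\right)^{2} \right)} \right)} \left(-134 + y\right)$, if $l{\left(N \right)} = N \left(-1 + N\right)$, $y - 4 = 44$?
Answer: $-108446$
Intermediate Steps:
$y = 48$ ($y = 4 + 44 = 48$)
$H{\left(F \right)} = 1 + F$ ($H{\left(F \right)} = F + 1 = 1 + F$)
$H{\left(l{\left(\left(0 + 6\right)^{2} \right)} \right)} \left(-134 + y\right) = \left(1 + \left(0 + 6\right)^{2} \left(-1 + \left(0 + 6\right)^{2}\right)\right) \left(-134 + 48\right) = \left(1 + 6^{2} \left(-1 + 6^{2}\right)\right) \left(-86\right) = \left(1 + 36 \left(-1 + 36\right)\right) \left(-86\right) = \left(1 + 36 \cdot 35\right) \left(-86\right) = \left(1 + 1260\right) \left(-86\right) = 1261 \left(-86\right) = -108446$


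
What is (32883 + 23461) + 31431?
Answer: 87775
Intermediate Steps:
(32883 + 23461) + 31431 = 56344 + 31431 = 87775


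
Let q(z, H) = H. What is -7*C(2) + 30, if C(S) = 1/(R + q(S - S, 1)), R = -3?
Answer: 67/2 ≈ 33.500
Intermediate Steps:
C(S) = -½ (C(S) = 1/(-3 + 1) = 1/(-2) = -½)
-7*C(2) + 30 = -7*(-½) + 30 = 7/2 + 30 = 67/2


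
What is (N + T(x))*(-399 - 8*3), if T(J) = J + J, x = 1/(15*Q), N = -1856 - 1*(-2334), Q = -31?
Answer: -31339788/155 ≈ -2.0219e+5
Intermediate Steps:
N = 478 (N = -1856 + 2334 = 478)
x = -1/465 (x = 1/(15*(-31)) = (1/15)*(-1/31) = -1/465 ≈ -0.0021505)
T(J) = 2*J
(N + T(x))*(-399 - 8*3) = (478 + 2*(-1/465))*(-399 - 8*3) = (478 - 2/465)*(-399 - 24) = (222268/465)*(-423) = -31339788/155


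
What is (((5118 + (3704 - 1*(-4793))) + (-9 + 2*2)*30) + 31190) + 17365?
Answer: 62020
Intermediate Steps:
(((5118 + (3704 - 1*(-4793))) + (-9 + 2*2)*30) + 31190) + 17365 = (((5118 + (3704 + 4793)) + (-9 + 4)*30) + 31190) + 17365 = (((5118 + 8497) - 5*30) + 31190) + 17365 = ((13615 - 150) + 31190) + 17365 = (13465 + 31190) + 17365 = 44655 + 17365 = 62020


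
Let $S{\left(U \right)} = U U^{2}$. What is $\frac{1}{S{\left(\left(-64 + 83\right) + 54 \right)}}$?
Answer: $\frac{1}{389017} \approx 2.5706 \cdot 10^{-6}$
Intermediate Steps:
$S{\left(U \right)} = U^{3}$
$\frac{1}{S{\left(\left(-64 + 83\right) + 54 \right)}} = \frac{1}{\left(\left(-64 + 83\right) + 54\right)^{3}} = \frac{1}{\left(19 + 54\right)^{3}} = \frac{1}{73^{3}} = \frac{1}{389017}$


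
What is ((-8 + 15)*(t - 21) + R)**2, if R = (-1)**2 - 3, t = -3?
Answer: 28900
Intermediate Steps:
R = -2 (R = 1 - 3 = -2)
((-8 + 15)*(t - 21) + R)**2 = ((-8 + 15)*(-3 - 21) - 2)**2 = (7*(-24) - 2)**2 = (-168 - 2)**2 = (-170)**2 = 28900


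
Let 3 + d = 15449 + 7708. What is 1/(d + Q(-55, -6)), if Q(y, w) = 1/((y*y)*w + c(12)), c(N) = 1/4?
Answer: 72599/1680957242 ≈ 4.3189e-5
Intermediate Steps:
c(N) = 1/4
Q(y, w) = 1/(1/4 + w*y**2) (Q(y, w) = 1/((y*y)*w + 1/4) = 1/(y**2*w + 1/4) = 1/(w*y**2 + 1/4) = 1/(1/4 + w*y**2))
d = 23154 (d = -3 + (15449 + 7708) = -3 + 23157 = 23154)
1/(d + Q(-55, -6)) = 1/(23154 + 4/(1 + 4*(-6)*(-55)**2)) = 1/(23154 + 4/(1 + 4*(-6)*3025)) = 1/(23154 + 4/(1 - 72600)) = 1/(23154 + 4/(-72599)) = 1/(23154 + 4*(-1/72599)) = 1/(23154 - 4/72599) = 1/(1680957242/72599) = 72599/1680957242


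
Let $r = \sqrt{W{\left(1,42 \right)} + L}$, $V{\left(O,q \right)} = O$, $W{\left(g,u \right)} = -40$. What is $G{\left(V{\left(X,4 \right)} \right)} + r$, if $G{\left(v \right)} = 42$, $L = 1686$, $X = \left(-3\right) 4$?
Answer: $42 + \sqrt{1646} \approx 82.571$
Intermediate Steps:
$X = -12$
$r = \sqrt{1646}$ ($r = \sqrt{-40 + 1686} = \sqrt{1646} \approx 40.571$)
$G{\left(V{\left(X,4 \right)} \right)} + r = 42 + \sqrt{1646}$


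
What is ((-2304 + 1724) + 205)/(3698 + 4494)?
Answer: -375/8192 ≈ -0.045776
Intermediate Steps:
((-2304 + 1724) + 205)/(3698 + 4494) = (-580 + 205)/8192 = -375*1/8192 = -375/8192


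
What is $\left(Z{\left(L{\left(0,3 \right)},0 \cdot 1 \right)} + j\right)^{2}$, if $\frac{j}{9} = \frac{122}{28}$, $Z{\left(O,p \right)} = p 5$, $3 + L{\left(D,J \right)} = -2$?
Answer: $\frac{301401}{196} \approx 1537.8$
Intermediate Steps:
$L{\left(D,J \right)} = -5$ ($L{\left(D,J \right)} = -3 - 2 = -5$)
$Z{\left(O,p \right)} = 5 p$
$j = \frac{549}{14}$ ($j = 9 \cdot \frac{122}{28} = 9 \cdot 122 \cdot \frac{1}{28} = 9 \cdot \frac{61}{14} = \frac{549}{14} \approx 39.214$)
$\left(Z{\left(L{\left(0,3 \right)},0 \cdot 1 \right)} + j\right)^{2} = \left(5 \cdot 0 \cdot 1 + \frac{549}{14}\right)^{2} = \left(5 \cdot 0 + \frac{549}{14}\right)^{2} = \left(0 + \frac{549}{14}\right)^{2} = \left(\frac{549}{14}\right)^{2} = \frac{301401}{196}$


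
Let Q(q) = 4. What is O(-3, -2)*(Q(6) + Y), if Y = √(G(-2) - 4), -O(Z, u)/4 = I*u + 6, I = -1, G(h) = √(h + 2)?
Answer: -128 - 64*I ≈ -128.0 - 64.0*I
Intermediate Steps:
G(h) = √(2 + h)
O(Z, u) = -24 + 4*u (O(Z, u) = -4*(-u + 6) = -4*(6 - u) = -24 + 4*u)
Y = 2*I (Y = √(√(2 - 2) - 4) = √(√0 - 4) = √(0 - 4) = √(-4) = 2*I ≈ 2.0*I)
O(-3, -2)*(Q(6) + Y) = (-24 + 4*(-2))*(4 + 2*I) = (-24 - 8)*(4 + 2*I) = -32*(4 + 2*I) = -128 - 64*I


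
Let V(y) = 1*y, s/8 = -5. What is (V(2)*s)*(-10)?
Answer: 800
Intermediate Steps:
s = -40 (s = 8*(-5) = -40)
V(y) = y
(V(2)*s)*(-10) = (2*(-40))*(-10) = -80*(-10) = 800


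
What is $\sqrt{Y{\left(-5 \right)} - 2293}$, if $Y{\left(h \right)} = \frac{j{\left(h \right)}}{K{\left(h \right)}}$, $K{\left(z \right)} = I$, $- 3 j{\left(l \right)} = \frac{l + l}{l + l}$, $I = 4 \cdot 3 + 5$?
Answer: $\frac{4 i \sqrt{372759}}{51} \approx 47.885 i$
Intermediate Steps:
$I = 17$ ($I = 12 + 5 = 17$)
$j{\left(l \right)} = - \frac{1}{3}$ ($j{\left(l \right)} = - \frac{\left(l + l\right) \frac{1}{l + l}}{3} = - \frac{2 l \frac{1}{2 l}}{3} = \left(- \frac{1}{3}\right) 1 = - \frac{1}{3}$)
$K{\left(z \right)} = 17$
$Y{\left(h \right)} = - \frac{1}{51}$ ($Y{\left(h \right)} = - \frac{1}{3 \cdot 17} = \left(- \frac{1}{3}\right) \frac{1}{17} = - \frac{1}{51}$)
$\sqrt{Y{\left(-5 \right)} - 2293} = \sqrt{- \frac{1}{51} - 2293} = \sqrt{- \frac{116944}{51}} = \frac{4 i \sqrt{372759}}{51}$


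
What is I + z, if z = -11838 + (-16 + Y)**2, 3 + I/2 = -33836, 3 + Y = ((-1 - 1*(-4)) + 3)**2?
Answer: -79227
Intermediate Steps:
Y = 33 (Y = -3 + ((-1 - 1*(-4)) + 3)**2 = -3 + ((-1 + 4) + 3)**2 = -3 + (3 + 3)**2 = -3 + 6**2 = -3 + 36 = 33)
I = -67678 (I = -6 + 2*(-33836) = -6 - 67672 = -67678)
z = -11549 (z = -11838 + (-16 + 33)**2 = -11838 + 17**2 = -11838 + 289 = -11549)
I + z = -67678 - 11549 = -79227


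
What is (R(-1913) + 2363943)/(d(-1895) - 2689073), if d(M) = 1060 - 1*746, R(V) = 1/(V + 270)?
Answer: -3883958348/4417631037 ≈ -0.87920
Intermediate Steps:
R(V) = 1/(270 + V)
d(M) = 314 (d(M) = 1060 - 746 = 314)
(R(-1913) + 2363943)/(d(-1895) - 2689073) = (1/(270 - 1913) + 2363943)/(314 - 2689073) = (1/(-1643) + 2363943)/(-2688759) = (-1/1643 + 2363943)*(-1/2688759) = (3883958348/1643)*(-1/2688759) = -3883958348/4417631037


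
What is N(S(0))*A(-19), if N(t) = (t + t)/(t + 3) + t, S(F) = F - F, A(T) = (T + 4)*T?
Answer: 0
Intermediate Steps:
A(T) = T*(4 + T) (A(T) = (4 + T)*T = T*(4 + T))
S(F) = 0
N(t) = t + 2*t/(3 + t) (N(t) = (2*t)/(3 + t) + t = 2*t/(3 + t) + t = t + 2*t/(3 + t))
N(S(0))*A(-19) = (0*(5 + 0)/(3 + 0))*(-19*(4 - 19)) = (0*5/3)*(-19*(-15)) = (0*(⅓)*5)*285 = 0*285 = 0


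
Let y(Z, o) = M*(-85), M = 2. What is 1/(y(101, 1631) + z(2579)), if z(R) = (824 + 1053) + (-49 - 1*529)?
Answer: 1/1129 ≈ 0.00088574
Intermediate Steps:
y(Z, o) = -170 (y(Z, o) = 2*(-85) = -170)
z(R) = 1299 (z(R) = 1877 + (-49 - 529) = 1877 - 578 = 1299)
1/(y(101, 1631) + z(2579)) = 1/(-170 + 1299) = 1/1129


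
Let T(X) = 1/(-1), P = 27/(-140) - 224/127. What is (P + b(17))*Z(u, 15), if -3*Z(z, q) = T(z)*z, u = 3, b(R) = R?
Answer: 267471/17780 ≈ 15.043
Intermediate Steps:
P = -34789/17780 (P = 27*(-1/140) - 224*1/127 = -27/140 - 224/127 = -34789/17780 ≈ -1.9566)
T(X) = -1
Z(z, q) = z/3 (Z(z, q) = -(-1)*z/3 = z/3)
(P + b(17))*Z(u, 15) = (-34789/17780 + 17)*((1/3)*3) = (267471/17780)*1 = 267471/17780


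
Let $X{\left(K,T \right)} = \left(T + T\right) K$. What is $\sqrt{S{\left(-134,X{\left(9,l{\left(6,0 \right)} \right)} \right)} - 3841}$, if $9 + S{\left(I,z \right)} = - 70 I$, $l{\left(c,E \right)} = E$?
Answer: $\sqrt{5530} \approx 74.364$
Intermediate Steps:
$X{\left(K,T \right)} = 2 K T$ ($X{\left(K,T \right)} = 2 T K = 2 K T$)
$S{\left(I,z \right)} = -9 - 70 I$
$\sqrt{S{\left(-134,X{\left(9,l{\left(6,0 \right)} \right)} \right)} - 3841} = \sqrt{\left(-9 - -9380\right) - 3841} = \sqrt{\left(-9 + 9380\right) - 3841} = \sqrt{9371 - 3841} = \sqrt{5530}$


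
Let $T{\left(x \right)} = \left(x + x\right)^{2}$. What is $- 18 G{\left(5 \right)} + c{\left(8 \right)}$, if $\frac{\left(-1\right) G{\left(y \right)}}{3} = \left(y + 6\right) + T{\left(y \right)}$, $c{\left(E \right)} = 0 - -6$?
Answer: $6000$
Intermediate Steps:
$c{\left(E \right)} = 6$ ($c{\left(E \right)} = 0 + 6 = 6$)
$T{\left(x \right)} = 4 x^{2}$ ($T{\left(x \right)} = \left(2 x\right)^{2} = 4 x^{2}$)
$G{\left(y \right)} = -18 - 12 y^{2} - 3 y$ ($G{\left(y \right)} = - 3 \left(\left(y + 6\right) + 4 y^{2}\right) = - 3 \left(\left(6 + y\right) + 4 y^{2}\right) = - 3 \left(6 + y + 4 y^{2}\right) = -18 - 12 y^{2} - 3 y$)
$- 18 G{\left(5 \right)} + c{\left(8 \right)} = - 18 \left(-18 - 12 \cdot 5^{2} - 15\right) + 6 = - 18 \left(-18 - 300 - 15\right) + 6 = \left(-18\right) \left(-333\right) + 6 = 5994 + 6 = 6000$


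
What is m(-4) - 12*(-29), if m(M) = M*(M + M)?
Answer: 380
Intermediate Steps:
m(M) = 2*M² (m(M) = M*(2*M) = 2*M²)
m(-4) - 12*(-29) = 2*(-4)² - 12*(-29) = 2*16 + 348 = 32 + 348 = 380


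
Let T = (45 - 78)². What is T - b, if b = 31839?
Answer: -30750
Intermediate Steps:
T = 1089 (T = (-33)² = 1089)
T - b = 1089 - 1*31839 = 1089 - 31839 = -30750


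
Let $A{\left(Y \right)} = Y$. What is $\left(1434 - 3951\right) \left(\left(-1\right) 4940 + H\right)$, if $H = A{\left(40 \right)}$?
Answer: $12333300$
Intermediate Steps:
$H = 40$
$\left(1434 - 3951\right) \left(\left(-1\right) 4940 + H\right) = \left(1434 - 3951\right) \left(\left(-1\right) 4940 + 40\right) = - 2517 \left(-4940 + 40\right) = \left(-2517\right) \left(-4900\right) = 12333300$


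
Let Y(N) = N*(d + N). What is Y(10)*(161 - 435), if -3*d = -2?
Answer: -87680/3 ≈ -29227.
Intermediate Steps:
d = ⅔ (d = -⅓*(-2) = ⅔ ≈ 0.66667)
Y(N) = N*(⅔ + N)
Y(10)*(161 - 435) = ((⅓)*10*(2 + 3*10))*(161 - 435) = ((⅓)*10*(2 + 30))*(-274) = ((⅓)*10*32)*(-274) = (320/3)*(-274) = -87680/3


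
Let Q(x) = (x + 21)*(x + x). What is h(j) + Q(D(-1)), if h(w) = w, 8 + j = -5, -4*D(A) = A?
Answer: -19/8 ≈ -2.3750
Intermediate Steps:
D(A) = -A/4
Q(x) = 2*x*(21 + x) (Q(x) = (21 + x)*(2*x) = 2*x*(21 + x))
j = -13 (j = -8 - 5 = -13)
h(j) + Q(D(-1)) = -13 + 2*(-¼*(-1))*(21 - ¼*(-1)) = -13 + 2*(¼)*(21 + ¼) = -13 + 2*(¼)*(85/4) = -13 + 85/8 = -19/8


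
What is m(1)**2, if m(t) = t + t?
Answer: 4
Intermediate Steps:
m(t) = 2*t
m(1)**2 = (2*1)**2 = 2**2 = 4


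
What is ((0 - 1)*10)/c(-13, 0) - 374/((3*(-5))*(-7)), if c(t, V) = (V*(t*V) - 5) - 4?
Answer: -772/315 ≈ -2.4508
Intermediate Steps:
c(t, V) = -9 + t*V² (c(t, V) = (V*(V*t) - 5) - 4 = (t*V² - 5) - 4 = (-5 + t*V²) - 4 = -9 + t*V²)
((0 - 1)*10)/c(-13, 0) - 374/((3*(-5))*(-7)) = ((0 - 1)*10)/(-9 - 13*0²) - 374/((3*(-5))*(-7)) = (-1*10)/(-9 - 13*0) - 374/((-15*(-7))) = -10/(-9 + 0) - 374/105 = -10/(-9) - 374*1/105 = -10*(-⅑) - 374/105 = 10/9 - 374/105 = -772/315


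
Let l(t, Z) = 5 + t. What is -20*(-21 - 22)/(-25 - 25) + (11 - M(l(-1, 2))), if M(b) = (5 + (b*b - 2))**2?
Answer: -1836/5 ≈ -367.20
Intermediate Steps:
M(b) = (3 + b**2)**2 (M(b) = (5 + (b**2 - 2))**2 = (5 + (-2 + b**2))**2 = (3 + b**2)**2)
-20*(-21 - 22)/(-25 - 25) + (11 - M(l(-1, 2))) = -20*(-21 - 22)/(-25 - 25) + (11 - (3 + (5 - 1)**2)**2) = -(-860)/(-50) + (11 - (3 + 4**2)**2) = -(-860)*(-1)/50 + (11 - (3 + 16)**2) = -20*43/50 + (11 - 1*19**2) = -86/5 + (11 - 1*361) = -86/5 + (11 - 361) = -86/5 - 350 = -1836/5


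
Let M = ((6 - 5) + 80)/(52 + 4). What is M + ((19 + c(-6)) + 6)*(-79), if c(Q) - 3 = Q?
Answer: -97247/56 ≈ -1736.6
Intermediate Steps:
c(Q) = 3 + Q
M = 81/56 (M = (1 + 80)/56 = 81*(1/56) = 81/56 ≈ 1.4464)
M + ((19 + c(-6)) + 6)*(-79) = 81/56 + ((19 + (3 - 6)) + 6)*(-79) = 81/56 + ((19 - 3) + 6)*(-79) = 81/56 + (16 + 6)*(-79) = 81/56 + 22*(-79) = 81/56 - 1738 = -97247/56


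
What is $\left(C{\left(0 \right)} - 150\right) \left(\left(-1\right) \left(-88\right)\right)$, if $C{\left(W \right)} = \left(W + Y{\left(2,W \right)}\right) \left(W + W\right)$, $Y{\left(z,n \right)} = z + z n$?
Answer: $-13200$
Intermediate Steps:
$Y{\left(z,n \right)} = z + n z$
$C{\left(W \right)} = 2 W \left(2 + 3 W\right)$ ($C{\left(W \right)} = \left(W + 2 \left(1 + W\right)\right) \left(W + W\right) = \left(W + \left(2 + 2 W\right)\right) 2 W = \left(2 + 3 W\right) 2 W = 2 W \left(2 + 3 W\right)$)
$\left(C{\left(0 \right)} - 150\right) \left(\left(-1\right) \left(-88\right)\right) = \left(2 \cdot 0 \left(2 + 3 \cdot 0\right) - 150\right) \left(\left(-1\right) \left(-88\right)\right) = \left(2 \cdot 0 \left(2 + 0\right) - 150\right) 88 = \left(2 \cdot 0 \cdot 2 - 150\right) 88 = \left(0 - 150\right) 88 = \left(-150\right) 88 = -13200$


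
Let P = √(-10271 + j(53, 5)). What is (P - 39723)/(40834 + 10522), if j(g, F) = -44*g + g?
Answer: -39723/51356 + 5*I*√502/51356 ≈ -0.77348 + 0.0021814*I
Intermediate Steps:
j(g, F) = -43*g
P = 5*I*√502 (P = √(-10271 - 43*53) = √(-10271 - 2279) = √(-12550) = 5*I*√502 ≈ 112.03*I)
(P - 39723)/(40834 + 10522) = (5*I*√502 - 39723)/(40834 + 10522) = (-39723 + 5*I*√502)/51356 = (-39723 + 5*I*√502)*(1/51356) = -39723/51356 + 5*I*√502/51356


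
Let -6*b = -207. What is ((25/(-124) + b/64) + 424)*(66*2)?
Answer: 55564443/992 ≈ 56013.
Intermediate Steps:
b = 69/2 (b = -1/6*(-207) = 69/2 ≈ 34.500)
((25/(-124) + b/64) + 424)*(66*2) = ((25/(-124) + (69/2)/64) + 424)*(66*2) = ((25*(-1/124) + (69/2)*(1/64)) + 424)*132 = ((-25/124 + 69/128) + 424)*132 = (1339/3968 + 424)*132 = (1683771/3968)*132 = 55564443/992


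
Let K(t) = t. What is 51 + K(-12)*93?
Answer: -1065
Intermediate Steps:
51 + K(-12)*93 = 51 - 12*93 = 51 - 1116 = -1065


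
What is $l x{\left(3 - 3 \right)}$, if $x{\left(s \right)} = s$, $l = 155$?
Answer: $0$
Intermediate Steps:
$l x{\left(3 - 3 \right)} = 155 \left(3 - 3\right) = 155 \cdot 0 = 0$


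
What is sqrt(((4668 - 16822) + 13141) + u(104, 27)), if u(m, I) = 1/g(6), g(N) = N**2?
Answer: sqrt(35533)/6 ≈ 31.417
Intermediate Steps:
u(m, I) = 1/36 (u(m, I) = 1/(6**2) = 1/36)
sqrt(((4668 - 16822) + 13141) + u(104, 27)) = sqrt(((4668 - 16822) + 13141) + 1/36) = sqrt((-12154 + 13141) + 1/36) = sqrt(987 + 1/36) = sqrt(35533/36) = sqrt(35533)/6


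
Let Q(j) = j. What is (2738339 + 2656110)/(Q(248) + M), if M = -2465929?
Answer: -5394449/2465681 ≈ -2.1878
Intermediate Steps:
(2738339 + 2656110)/(Q(248) + M) = (2738339 + 2656110)/(248 - 2465929) = 5394449/(-2465681) = 5394449*(-1/2465681) = -5394449/2465681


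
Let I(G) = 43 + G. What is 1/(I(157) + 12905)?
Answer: 1/13105 ≈ 7.6307e-5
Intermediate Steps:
1/(I(157) + 12905) = 1/((43 + 157) + 12905) = 1/(200 + 12905) = 1/13105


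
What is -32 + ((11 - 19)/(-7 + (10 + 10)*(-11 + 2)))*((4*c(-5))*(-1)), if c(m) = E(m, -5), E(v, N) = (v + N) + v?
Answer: -5504/187 ≈ -29.433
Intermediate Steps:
E(v, N) = N + 2*v (E(v, N) = (N + v) + v = N + 2*v)
c(m) = -5 + 2*m
-32 + ((11 - 19)/(-7 + (10 + 10)*(-11 + 2)))*((4*c(-5))*(-1)) = -32 + ((11 - 19)/(-7 + (10 + 10)*(-11 + 2)))*((4*(-5 + 2*(-5)))*(-1)) = -32 + (-8/(-7 + 20*(-9)))*((4*(-5 - 10))*(-1)) = -32 + (-8/(-7 - 180))*((4*(-15))*(-1)) = -32 + (-8/(-187))*(-60*(-1)) = -32 - 8*(-1/187)*60 = -32 + (8/187)*60 = -32 + 480/187 = -5504/187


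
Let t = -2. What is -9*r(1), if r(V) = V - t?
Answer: -27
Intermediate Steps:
r(V) = 2 + V (r(V) = V - 1*(-2) = V + 2 = 2 + V)
-9*r(1) = -9*(2 + 1) = -9*3 = -27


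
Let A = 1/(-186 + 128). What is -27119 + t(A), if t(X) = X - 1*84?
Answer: -1577775/58 ≈ -27203.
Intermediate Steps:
A = -1/58 (A = 1/(-58) = -1/58 ≈ -0.017241)
t(X) = -84 + X (t(X) = X - 84 = -84 + X)
-27119 + t(A) = -27119 + (-84 - 1/58) = -27119 - 4873/58 = -1577775/58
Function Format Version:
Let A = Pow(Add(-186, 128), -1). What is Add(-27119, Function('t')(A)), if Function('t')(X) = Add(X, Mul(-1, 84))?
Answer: Rational(-1577775, 58) ≈ -27203.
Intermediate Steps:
A = Rational(-1, 58) (A = Pow(-58, -1) = Rational(-1, 58) ≈ -0.017241)
Function('t')(X) = Add(-84, X) (Function('t')(X) = Add(X, -84) = Add(-84, X))
Add(-27119, Function('t')(A)) = Add(-27119, Add(-84, Rational(-1, 58))) = Add(-27119, Rational(-4873, 58)) = Rational(-1577775, 58)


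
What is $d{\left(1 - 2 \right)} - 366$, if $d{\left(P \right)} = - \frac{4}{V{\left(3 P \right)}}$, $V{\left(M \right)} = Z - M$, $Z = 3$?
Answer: $- \frac{1100}{3} \approx -366.67$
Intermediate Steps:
$V{\left(M \right)} = 3 - M$
$d{\left(P \right)} = - \frac{4}{3 - 3 P}$
$d{\left(1 - 2 \right)} - 366 = \frac{4}{3 \left(-1 + \left(1 - 2\right)\right)} - 366 = \frac{4}{3 \left(-1 - 1\right)} - 366 = \frac{4}{3 \left(-2\right)} - 366 = \frac{4}{3} \left(- \frac{1}{2}\right) - 366 = - \frac{2}{3} - 366 = - \frac{1100}{3}$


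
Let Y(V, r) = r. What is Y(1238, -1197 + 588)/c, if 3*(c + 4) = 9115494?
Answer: -609/3038494 ≈ -0.00020043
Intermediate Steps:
c = 3038494 (c = -4 + (1/3)*9115494 = -4 + 3038498 = 3038494)
Y(1238, -1197 + 588)/c = (-1197 + 588)/3038494 = -609*1/3038494 = -609/3038494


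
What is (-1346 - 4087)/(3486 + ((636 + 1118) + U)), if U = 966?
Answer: -5433/6206 ≈ -0.87544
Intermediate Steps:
(-1346 - 4087)/(3486 + ((636 + 1118) + U)) = (-1346 - 4087)/(3486 + ((636 + 1118) + 966)) = -5433/(3486 + (1754 + 966)) = -5433/(3486 + 2720) = -5433/6206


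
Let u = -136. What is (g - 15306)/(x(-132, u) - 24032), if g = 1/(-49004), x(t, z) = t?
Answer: 750055225/1184132656 ≈ 0.63342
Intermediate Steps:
g = -1/49004 ≈ -2.0406e-5
(g - 15306)/(x(-132, u) - 24032) = (-1/49004 - 15306)/(-132 - 24032) = -750055225/49004/(-24164) = -750055225/49004*(-1/24164) = 750055225/1184132656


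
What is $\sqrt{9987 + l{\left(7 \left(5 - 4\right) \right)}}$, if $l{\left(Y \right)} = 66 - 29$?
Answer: $2 \sqrt{2506} \approx 100.12$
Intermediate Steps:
$l{\left(Y \right)} = 37$
$\sqrt{9987 + l{\left(7 \left(5 - 4\right) \right)}} = \sqrt{9987 + 37} = \sqrt{10024} = 2 \sqrt{2506}$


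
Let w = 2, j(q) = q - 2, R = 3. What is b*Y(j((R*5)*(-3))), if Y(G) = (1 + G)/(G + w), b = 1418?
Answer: 65228/45 ≈ 1449.5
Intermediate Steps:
j(q) = -2 + q
Y(G) = (1 + G)/(2 + G) (Y(G) = (1 + G)/(G + 2) = (1 + G)/(2 + G))
b*Y(j((R*5)*(-3))) = 1418*((1 + (-2 + (3*5)*(-3)))/(2 + (-2 + (3*5)*(-3)))) = 1418*((1 + (-2 + 15*(-3)))/(2 + (-2 + 15*(-3)))) = 1418*((1 + (-2 - 45))/(2 + (-2 - 45))) = 1418*((1 - 47)/(2 - 47)) = 1418*(-46/(-45)) = 1418*(-1/45*(-46)) = 1418*(46/45) = 65228/45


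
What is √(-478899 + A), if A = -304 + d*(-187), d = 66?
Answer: I*√491545 ≈ 701.1*I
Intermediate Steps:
A = -12646 (A = -304 + 66*(-187) = -304 - 12342 = -12646)
√(-478899 + A) = √(-478899 - 12646) = √(-491545) = I*√491545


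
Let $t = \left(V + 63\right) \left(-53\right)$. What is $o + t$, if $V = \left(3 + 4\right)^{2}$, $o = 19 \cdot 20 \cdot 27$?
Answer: $4324$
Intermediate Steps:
$o = 10260$ ($o = 380 \cdot 27 = 10260$)
$V = 49$ ($V = 7^{2} = 49$)
$t = -5936$ ($t = \left(49 + 63\right) \left(-53\right) = 112 \left(-53\right) = -5936$)
$o + t = 10260 - 5936 = 4324$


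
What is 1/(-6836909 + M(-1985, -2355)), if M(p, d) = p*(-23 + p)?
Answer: -1/2851029 ≈ -3.5075e-7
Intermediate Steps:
1/(-6836909 + M(-1985, -2355)) = 1/(-6836909 - 1985*(-23 - 1985)) = 1/(-6836909 - 1985*(-2008)) = 1/(-6836909 + 3985880) = 1/(-2851029) = -1/2851029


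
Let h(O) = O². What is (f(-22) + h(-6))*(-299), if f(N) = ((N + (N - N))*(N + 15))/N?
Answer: -8671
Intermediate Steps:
f(N) = 15 + N (f(N) = ((N + 0)*(15 + N))/N = (N*(15 + N))/N = 15 + N)
(f(-22) + h(-6))*(-299) = ((15 - 22) + (-6)²)*(-299) = (-7 + 36)*(-299) = 29*(-299) = -8671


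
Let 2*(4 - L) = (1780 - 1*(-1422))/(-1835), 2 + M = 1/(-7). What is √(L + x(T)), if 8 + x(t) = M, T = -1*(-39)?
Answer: 3*I*√96620090/12845 ≈ 2.2957*I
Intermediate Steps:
M = -15/7 (M = -2 + 1/(-7) = -2 - ⅐ = -15/7 ≈ -2.1429)
T = 39
x(t) = -71/7 (x(t) = -8 - 15/7 = -71/7)
L = 8941/1835 (L = 4 - (1780 - 1*(-1422))/(2*(-1835)) = 4 - (1780 + 1422)*(-1)/(2*1835) = 4 - 1601*(-1)/1835 = 4 - ½*(-3202/1835) = 4 + 1601/1835 = 8941/1835 ≈ 4.8725)
√(L + x(T)) = √(8941/1835 - 71/7) = √(-67698/12845) = 3*I*√96620090/12845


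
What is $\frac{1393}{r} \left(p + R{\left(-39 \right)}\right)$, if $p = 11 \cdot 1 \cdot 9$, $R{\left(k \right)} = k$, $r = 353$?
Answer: $\frac{83580}{353} \approx 236.77$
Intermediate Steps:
$p = 99$ ($p = 11 \cdot 9 = 99$)
$\frac{1393}{r} \left(p + R{\left(-39 \right)}\right) = \frac{1393}{353} \left(99 - 39\right) = 1393 \cdot \frac{1}{353} \cdot 60 = \frac{1393}{353} \cdot 60 = \frac{83580}{353}$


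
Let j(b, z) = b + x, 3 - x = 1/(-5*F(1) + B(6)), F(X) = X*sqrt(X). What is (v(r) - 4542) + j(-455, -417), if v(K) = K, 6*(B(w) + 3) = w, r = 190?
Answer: -33627/7 ≈ -4803.9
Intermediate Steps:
F(X) = X**(3/2)
B(w) = -3 + w/6
x = 22/7 (x = 3 - 1/(-5*1**(3/2) + (-3 + (1/6)*6)) = 3 - 1/(-5*1 + (-3 + 1)) = 3 - 1/(-5 - 2) = 3 - 1/(-7) = 3 - 1*(-1/7) = 3 + 1/7 = 22/7 ≈ 3.1429)
j(b, z) = 22/7 + b (j(b, z) = b + 22/7 = 22/7 + b)
(v(r) - 4542) + j(-455, -417) = (190 - 4542) + (22/7 - 455) = -4352 - 3163/7 = -33627/7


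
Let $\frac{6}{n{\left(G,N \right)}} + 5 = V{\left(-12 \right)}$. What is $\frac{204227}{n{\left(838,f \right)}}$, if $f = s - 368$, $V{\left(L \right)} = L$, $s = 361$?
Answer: $- \frac{3471859}{6} \approx -5.7864 \cdot 10^{5}$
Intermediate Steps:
$f = -7$ ($f = 361 - 368 = -7$)
$n{\left(G,N \right)} = - \frac{6}{17}$ ($n{\left(G,N \right)} = \frac{6}{-5 - 12} = \frac{6}{-17} = 6 \left(- \frac{1}{17}\right) = - \frac{6}{17}$)
$\frac{204227}{n{\left(838,f \right)}} = \frac{204227}{- \frac{6}{17}} = 204227 \left(- \frac{17}{6}\right) = - \frac{3471859}{6}$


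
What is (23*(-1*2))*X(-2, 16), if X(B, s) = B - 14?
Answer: 736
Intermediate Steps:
X(B, s) = -14 + B
(23*(-1*2))*X(-2, 16) = (23*(-1*2))*(-14 - 2) = (23*(-2))*(-16) = -46*(-16) = 736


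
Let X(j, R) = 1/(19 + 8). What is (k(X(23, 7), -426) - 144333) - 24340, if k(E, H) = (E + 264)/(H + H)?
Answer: -3880160821/23004 ≈ -1.6867e+5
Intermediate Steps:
X(j, R) = 1/27
k(E, H) = (264 + E)/(2*H) (k(E, H) = (264 + E)/((2*H)) = (264 + E)*(1/(2*H)) = (264 + E)/(2*H))
(k(X(23, 7), -426) - 144333) - 24340 = ((½)*(264 + 1/27)/(-426) - 144333) - 24340 = ((½)*(-1/426)*(7129/27) - 144333) - 24340 = (-7129/23004 - 144333) - 24340 = -3320243461/23004 - 24340 = -3880160821/23004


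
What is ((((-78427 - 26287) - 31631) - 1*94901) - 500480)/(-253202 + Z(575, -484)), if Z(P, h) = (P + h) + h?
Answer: 731726/253595 ≈ 2.8854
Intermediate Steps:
Z(P, h) = P + 2*h
((((-78427 - 26287) - 31631) - 1*94901) - 500480)/(-253202 + Z(575, -484)) = ((((-78427 - 26287) - 31631) - 1*94901) - 500480)/(-253202 + (575 + 2*(-484))) = (((-104714 - 31631) - 94901) - 500480)/(-253202 + (575 - 968)) = ((-136345 - 94901) - 500480)/(-253202 - 393) = (-231246 - 500480)/(-253595) = -731726*(-1/253595) = 731726/253595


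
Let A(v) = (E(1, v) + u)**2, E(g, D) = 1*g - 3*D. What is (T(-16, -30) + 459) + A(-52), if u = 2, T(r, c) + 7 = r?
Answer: 25717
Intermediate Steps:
T(r, c) = -7 + r
E(g, D) = g - 3*D
A(v) = (3 - 3*v)**2 (A(v) = ((1 - 3*v) + 2)**2 = (3 - 3*v)**2)
(T(-16, -30) + 459) + A(-52) = ((-7 - 16) + 459) + 9*(-1 - 52)**2 = (-23 + 459) + 9*(-53)**2 = 436 + 9*2809 = 436 + 25281 = 25717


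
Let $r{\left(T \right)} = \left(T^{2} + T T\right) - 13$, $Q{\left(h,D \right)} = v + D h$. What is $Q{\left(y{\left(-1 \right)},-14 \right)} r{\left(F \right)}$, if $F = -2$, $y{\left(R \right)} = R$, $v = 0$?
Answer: $-70$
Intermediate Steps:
$Q{\left(h,D \right)} = D h$ ($Q{\left(h,D \right)} = 0 + D h = D h$)
$r{\left(T \right)} = -13 + 2 T^{2}$ ($r{\left(T \right)} = \left(T^{2} + T^{2}\right) - 13 = 2 T^{2} - 13 = -13 + 2 T^{2}$)
$Q{\left(y{\left(-1 \right)},-14 \right)} r{\left(F \right)} = \left(-14\right) \left(-1\right) \left(-13 + 2 \left(-2\right)^{2}\right) = 14 \left(-13 + 2 \cdot 4\right) = 14 \left(-13 + 8\right) = 14 \left(-5\right) = -70$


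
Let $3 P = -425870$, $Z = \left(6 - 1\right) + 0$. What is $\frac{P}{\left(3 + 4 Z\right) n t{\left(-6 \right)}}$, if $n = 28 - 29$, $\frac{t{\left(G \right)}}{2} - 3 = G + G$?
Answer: $- \frac{212935}{621} \approx -342.89$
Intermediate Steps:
$Z = 5$ ($Z = 5 + 0 = 5$)
$t{\left(G \right)} = 6 + 4 G$ ($t{\left(G \right)} = 6 + 2 \left(G + G\right) = 6 + 2 \cdot 2 G = 6 + 4 G$)
$P = - \frac{425870}{3}$ ($P = \frac{1}{3} \left(-425870\right) = - \frac{425870}{3} \approx -1.4196 \cdot 10^{5}$)
$n = -1$
$\frac{P}{\left(3 + 4 Z\right) n t{\left(-6 \right)}} = - \frac{425870}{3 \left(3 + 4 \cdot 5\right) \left(-1\right) \left(6 + 4 \left(-6\right)\right)} = - \frac{425870}{3 \left(3 + 20\right) \left(-1\right) \left(6 - 24\right)} = - \frac{425870}{3 \cdot 23 \left(-1\right) \left(-18\right)} = - \frac{425870}{3 \left(\left(-23\right) \left(-18\right)\right)} = - \frac{425870}{3 \cdot 414} = \left(- \frac{425870}{3}\right) \frac{1}{414} = - \frac{212935}{621}$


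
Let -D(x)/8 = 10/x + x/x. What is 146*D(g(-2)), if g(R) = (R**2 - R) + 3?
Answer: -22192/9 ≈ -2465.8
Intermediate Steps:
g(R) = 3 + R**2 - R
D(x) = -8 - 80/x (D(x) = -8*(10/x + x/x) = -8*(10/x + 1) = -8*(1 + 10/x) = -8 - 80/x)
146*D(g(-2)) = 146*(-8 - 80/(3 + (-2)**2 - 1*(-2))) = 146*(-8 - 80/(3 + 4 + 2)) = 146*(-8 - 80/9) = 146*(-152/9) = -22192/9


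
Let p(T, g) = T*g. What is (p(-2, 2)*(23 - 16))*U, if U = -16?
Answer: 448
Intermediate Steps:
(p(-2, 2)*(23 - 16))*U = ((-2*2)*(23 - 16))*(-16) = -4*7*(-16) = -28*(-16) = 448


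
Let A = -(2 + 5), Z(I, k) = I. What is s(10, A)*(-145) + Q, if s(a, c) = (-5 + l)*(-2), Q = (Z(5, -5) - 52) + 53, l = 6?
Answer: 296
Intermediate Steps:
A = -7 (A = -1*7 = -7)
Q = 6 (Q = (5 - 52) + 53 = -47 + 53 = 6)
s(a, c) = -2 (s(a, c) = (-5 + 6)*(-2) = 1*(-2) = -2)
s(10, A)*(-145) + Q = -2*(-145) + 6 = 290 + 6 = 296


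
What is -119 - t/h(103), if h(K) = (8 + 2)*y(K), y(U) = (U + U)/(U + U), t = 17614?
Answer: -9402/5 ≈ -1880.4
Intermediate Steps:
y(U) = 1 (y(U) = (2*U)/((2*U)) = (2*U)*(1/(2*U)) = 1)
h(K) = 10 (h(K) = (8 + 2)*1 = 10*1 = 10)
-119 - t/h(103) = -119 - 17614/10 = -119 - 1*8807/5 = -119 - 8807/5 = -9402/5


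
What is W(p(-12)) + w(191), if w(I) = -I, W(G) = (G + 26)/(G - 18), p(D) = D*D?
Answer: -11948/63 ≈ -189.65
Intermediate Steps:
p(D) = D²
W(G) = (26 + G)/(-18 + G)
w(I) = -I
W(p(-12)) + w(191) = (26 + (-12)²)/(-18 + (-12)²) - 1*191 = (26 + 144)/(-18 + 144) - 191 = 170/126 - 191 = (1/126)*170 - 191 = 85/63 - 191 = -11948/63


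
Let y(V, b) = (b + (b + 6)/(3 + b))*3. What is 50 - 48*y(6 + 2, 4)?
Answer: -5122/7 ≈ -731.71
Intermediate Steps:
y(V, b) = 3*b + 3*(6 + b)/(3 + b) (y(V, b) = (b + (6 + b)/(3 + b))*3 = 3*b + 3*(6 + b)/(3 + b))
50 - 48*y(6 + 2, 4) = 50 - 144*(6 + 4² + 4*4)/(3 + 4) = 50 - 144*(6 + 16 + 16)/7 = 50 - 144*38/7 = 50 - 48*114/7 = 50 - 5472/7 = -5122/7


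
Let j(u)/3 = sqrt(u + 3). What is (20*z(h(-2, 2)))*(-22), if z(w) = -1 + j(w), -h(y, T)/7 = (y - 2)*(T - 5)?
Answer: 440 - 11880*I ≈ 440.0 - 11880.0*I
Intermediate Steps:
h(y, T) = -7*(-5 + T)*(-2 + y) (h(y, T) = -7*(y - 2)*(T - 5) = -7*(-2 + y)*(-5 + T) = -7*(-5 + T)*(-2 + y))
j(u) = 3*sqrt(3 + u) (j(u) = 3*sqrt(u + 3) = 3*sqrt(3 + u))
z(w) = -1 + 3*sqrt(3 + w)
(20*z(h(-2, 2)))*(-22) = (20*(-1 + 3*sqrt(3 + (-70 + 14*2 + 35*(-2) - 7*2*(-2)))))*(-22) = (20*(-1 + 3*sqrt(3 + (-70 + 28 - 70 + 28))))*(-22) = (20*(-1 + 3*sqrt(3 - 84)))*(-22) = (20*(-1 + 3*sqrt(-81)))*(-22) = (20*(-1 + 3*(9*I)))*(-22) = (20*(-1 + 27*I))*(-22) = (-20 + 540*I)*(-22) = 440 - 11880*I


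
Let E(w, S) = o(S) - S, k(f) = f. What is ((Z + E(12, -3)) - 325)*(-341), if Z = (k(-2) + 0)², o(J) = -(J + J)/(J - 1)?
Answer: 217899/2 ≈ 1.0895e+5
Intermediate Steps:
o(J) = -2*J/(-1 + J)
Z = 4 (Z = (-2 + 0)² = (-2)² = 4)
E(w, S) = -S - 2*S/(-1 + S) (E(w, S) = -2*S/(-1 + S) - S = -S - 2*S/(-1 + S))
((Z + E(12, -3)) - 325)*(-341) = ((4 - 3*(-1 - 1*(-3))/(-1 - 3)) - 325)*(-341) = ((4 - 3*(-1 + 3)/(-4)) - 325)*(-341) = ((4 - 3*(-¼)*2) - 325)*(-341) = ((4 + 3/2) - 325)*(-341) = (11/2 - 325)*(-341) = -639/2*(-341) = 217899/2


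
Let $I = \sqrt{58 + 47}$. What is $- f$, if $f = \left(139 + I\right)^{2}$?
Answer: $- \left(139 + \sqrt{105}\right)^{2} \approx -22275.0$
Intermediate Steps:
$I = \sqrt{105} \approx 10.247$
$f = \left(139 + \sqrt{105}\right)^{2} \approx 22275.0$
$- f = - \left(139 + \sqrt{105}\right)^{2}$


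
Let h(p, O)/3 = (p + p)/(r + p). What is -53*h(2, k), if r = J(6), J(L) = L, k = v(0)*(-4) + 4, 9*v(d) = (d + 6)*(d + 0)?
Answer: -159/2 ≈ -79.500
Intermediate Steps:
v(d) = d*(6 + d)/9 (v(d) = ((d + 6)*(d + 0))/9 = ((6 + d)*d)/9 = (d*(6 + d))/9 = d*(6 + d)/9)
k = 4 (k = ((⅑)*0*(6 + 0))*(-4) + 4 = ((⅑)*0*6)*(-4) + 4 = 0*(-4) + 4 = 0 + 4 = 4)
r = 6
h(p, O) = 6*p/(6 + p) (h(p, O) = 3*((p + p)/(6 + p)) = 3*((2*p)/(6 + p)) = 3*(2*p/(6 + p)) = 6*p/(6 + p))
-53*h(2, k) = -318*2/(6 + 2) = -318*2/8 = -53*3/2 = -159/2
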